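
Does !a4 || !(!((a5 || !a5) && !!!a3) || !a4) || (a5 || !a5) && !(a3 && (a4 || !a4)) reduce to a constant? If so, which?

!a4 || !(!((a5 || !a5) && !!!a3) || !a4) || (a5 || !a5) && !(a3 && (a4 || !a4))
= !a4 || !(!((a5 || !a5) && !a3) || !a4) || (a5 || !a5) && !(a3 && (a4 || !a4))   (double negation)
= !a4 || (a5 || !a5) && !a3 && a4 || (a5 || !a5) && !(a3 && (a4 || !a4))   (De Morgan)
= !a4 || (a5 || !a5) && !a3 && a4 || (a5 || !a5) && !a3   (complement / identity)
= !a4 || (a5 || !a5) && !a3   (absorption)
= !a4 || !a3   (complement / identity)
This depends on a3, a4, so it is not a constant.

no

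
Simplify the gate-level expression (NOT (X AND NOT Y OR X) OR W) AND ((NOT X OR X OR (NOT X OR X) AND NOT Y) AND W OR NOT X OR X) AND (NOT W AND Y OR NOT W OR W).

NOT X OR W

(NOT (X AND NOT Y OR X) OR W) AND ((NOT X OR X OR (NOT X OR X) AND NOT Y) AND W OR NOT X OR X) AND (NOT W AND Y OR NOT W OR W)
= (NOT (X AND NOT Y OR X) OR W) AND ((NOT X OR X) AND W OR NOT X OR X) AND (NOT W AND Y OR NOT W OR W)
= (NOT X OR W) AND ((NOT X OR X) AND W OR NOT X OR X) AND (NOT W AND Y OR NOT W OR W)
= (NOT X OR W) AND ((NOT X OR X) AND W OR NOT X OR X) AND (NOT W OR W)
= (NOT X OR W) AND (NOT X OR X) AND (NOT W OR W)
= (NOT X OR W) AND (NOT X OR X)
= NOT X OR W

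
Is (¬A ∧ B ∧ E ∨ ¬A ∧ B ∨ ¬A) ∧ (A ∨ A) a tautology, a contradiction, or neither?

contradiction

(¬A ∧ B ∧ E ∨ ¬A ∧ B ∨ ¬A) ∧ (A ∨ A)
= (¬A ∧ B ∨ ¬A) ∧ (A ∨ A)
= (¬A ∧ B ∨ ¬A) ∧ A
= ¬A ∧ A
= False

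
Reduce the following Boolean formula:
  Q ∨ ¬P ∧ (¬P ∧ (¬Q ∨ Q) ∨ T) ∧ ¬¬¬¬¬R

Q ∨ ¬P ∧ (¬P ∧ (¬Q ∨ Q) ∨ T) ∧ ¬¬¬¬¬R
= Q ∨ ¬P ∧ (¬P ∨ T) ∧ ¬¬¬¬¬R   — complement / identity
= Q ∨ ¬P ∧ ¬¬¬¬¬R   — absorption
= Q ∨ ¬P ∧ ¬¬¬R   — double negation
= Q ∨ ¬P ∧ ¬R   — double negation

Q ∨ ¬P ∧ ¬R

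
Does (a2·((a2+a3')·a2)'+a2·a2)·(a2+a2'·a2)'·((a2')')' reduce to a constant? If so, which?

yes, False

(a2·((a2+a3')·a2)'+a2·a2)·(a2+a2'·a2)'·((a2')')'
= (a2·((a2+a3')·a2)'+a2·a2)·a2'·((a2')')'   — complement / identity
= (a2·((a2+a3')·a2)'+a2·a2)·a2'·a2'   — double negation
= (a2·((a2+a3')·a2)'+a2·a2)·a2'   — idempotence
= (a2·a2'+a2·a2)·a2'   — absorption
= a2·a2'   — distribution
= 0   — complement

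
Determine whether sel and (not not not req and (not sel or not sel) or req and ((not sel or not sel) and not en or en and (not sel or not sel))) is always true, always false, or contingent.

always false

sel and (not not not req and (not sel or not sel) or req and ((not sel or not sel) and not en or en and (not sel or not sel)))
= sel and (not not not req and (not sel or not sel) or req and (not sel or not sel))   — distribution
= sel and (not req and (not sel or not sel) or req and (not sel or not sel))   — double negation
= sel and (not sel or not sel)   — distribution
= sel and not sel   — idempotence
= False   — complement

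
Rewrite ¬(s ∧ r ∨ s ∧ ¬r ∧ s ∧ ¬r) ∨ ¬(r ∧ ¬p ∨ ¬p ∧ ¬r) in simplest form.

¬s ∨ p

¬(s ∧ r ∨ s ∧ ¬r ∧ s ∧ ¬r) ∨ ¬(r ∧ ¬p ∨ ¬p ∧ ¬r)
= ¬(s ∧ r ∨ s ∧ ¬r ∧ s ∧ ¬r) ∨ ¬¬p   (distribution)
= ¬(s ∧ r ∨ s ∧ ¬r ∧ s ∧ ¬r) ∨ p   (double negation)
= ¬(s ∧ r ∨ s ∧ ¬r) ∨ p   (idempotence)
= ¬s ∨ p   (distribution)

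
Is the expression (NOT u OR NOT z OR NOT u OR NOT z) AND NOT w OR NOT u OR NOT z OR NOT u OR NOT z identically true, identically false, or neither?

neither

(NOT u OR NOT z OR NOT u OR NOT z) AND NOT w OR NOT u OR NOT z OR NOT u OR NOT z
= NOT u OR NOT z OR NOT u OR NOT z   [absorption]
= NOT u OR NOT z   [idempotence]
This depends on u, z, so it is not a constant.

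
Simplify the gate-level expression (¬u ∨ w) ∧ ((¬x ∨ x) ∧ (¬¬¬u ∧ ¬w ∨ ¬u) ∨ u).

¬u ∨ w

(¬u ∨ w) ∧ ((¬x ∨ x) ∧ (¬¬¬u ∧ ¬w ∨ ¬u) ∨ u)
= (¬u ∨ w) ∧ ((¬x ∨ x) ∧ (¬u ∧ ¬w ∨ ¬u) ∨ u)
= (¬u ∨ w) ∧ (¬u ∧ ¬w ∨ ¬u ∨ u)
= (¬u ∨ w) ∧ (¬u ∨ u)
= ¬u ∨ w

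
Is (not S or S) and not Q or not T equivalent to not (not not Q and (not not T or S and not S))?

Yes

E1: (not S or S) and not Q or not T
    = not Q or not T   — complement / identity
E2: not (not not Q and (not not T or S and not S))
    = not (not not Q and not not T)   — complement / identity
    = not Q or not T   — De Morgan
Both reduce to not Q or not T, so they are equivalent.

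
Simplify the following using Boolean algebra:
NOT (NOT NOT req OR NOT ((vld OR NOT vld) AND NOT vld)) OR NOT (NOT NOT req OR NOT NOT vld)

NOT req AND NOT vld

NOT (NOT NOT req OR NOT ((vld OR NOT vld) AND NOT vld)) OR NOT (NOT NOT req OR NOT NOT vld)
= NOT (NOT NOT req OR NOT NOT vld) OR NOT (NOT NOT req OR NOT NOT vld)
= NOT (NOT NOT req OR NOT NOT vld)
= NOT req AND NOT vld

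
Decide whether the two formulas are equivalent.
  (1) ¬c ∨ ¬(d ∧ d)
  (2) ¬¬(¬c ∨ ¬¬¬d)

Yes

E1: ¬c ∨ ¬(d ∧ d)
    = ¬c ∨ ¬d   — idempotence
E2: ¬¬(¬c ∨ ¬¬¬d)
    = ¬¬(¬c ∨ ¬d)   — double negation
    = ¬c ∨ ¬d   — double negation
Both reduce to ¬c ∨ ¬d, so they are equivalent.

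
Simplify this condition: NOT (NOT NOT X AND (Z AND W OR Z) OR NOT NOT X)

NOT (NOT NOT X AND (Z AND W OR Z) OR NOT NOT X)
= NOT (NOT NOT X AND Z OR NOT NOT X)   (absorption)
= NOT NOT NOT X   (absorption)
= NOT X   (double negation)

NOT X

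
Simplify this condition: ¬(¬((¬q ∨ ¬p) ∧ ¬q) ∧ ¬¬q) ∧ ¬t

¬q ∧ ¬t

¬(¬((¬q ∨ ¬p) ∧ ¬q) ∧ ¬¬q) ∧ ¬t
= ¬(¬¬q ∧ ¬¬q) ∧ ¬t   — absorption
= ¬¬¬q ∧ ¬t   — idempotence
= ¬q ∧ ¬t   — double negation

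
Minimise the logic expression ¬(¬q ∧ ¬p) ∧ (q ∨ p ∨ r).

q ∨ p

¬(¬q ∧ ¬p) ∧ (q ∨ p ∨ r)
= (q ∨ p) ∧ (q ∨ p ∨ r)   — De Morgan
= q ∨ p   — absorption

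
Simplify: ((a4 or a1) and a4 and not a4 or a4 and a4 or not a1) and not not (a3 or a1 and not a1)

((a4 or a1) and a4 and not a4 or a4 and a4 or not a1) and not not (a3 or a1 and not a1)
= ((a4 or a1) and a4 and not a4 or a4 and a4 or not a1) and not not a3   [complement / identity]
= (a4 and not a4 or a4 and a4 or not a1) and not not a3   [absorption]
= (a4 and not a4 or a4 and a4 or not a1) and a3   [double negation]
= (a4 or not a1) and a3   [distribution]

(a4 or not a1) and a3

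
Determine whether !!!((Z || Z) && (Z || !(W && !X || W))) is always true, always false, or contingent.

contingent

!!!((Z || Z) && (Z || !(W && !X || W)))
= !((Z || Z) && (Z || !(W && !X || W)))   — double negation
= !((Z || Z) && (Z || !W))   — absorption
= !(Z || Z && !W)   — distribution
= !Z   — absorption
This depends on Z, so it is not a constant.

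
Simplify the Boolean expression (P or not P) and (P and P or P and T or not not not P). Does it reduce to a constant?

(P or not P) and (P and P or P and T or not not not P)
= P and P or P and T or not not not P   [complement / identity]
= P and P or P and T or not P   [double negation]
= P or P and T or not P   [idempotence]
= P or not P   [absorption]
= True   [complement]

True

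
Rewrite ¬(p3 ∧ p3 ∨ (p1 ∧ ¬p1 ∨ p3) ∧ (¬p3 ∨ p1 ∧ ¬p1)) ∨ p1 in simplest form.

¬(p3 ∧ p3 ∨ (p1 ∧ ¬p1 ∨ p3) ∧ (¬p3 ∨ p1 ∧ ¬p1)) ∨ p1
= ¬(p3 ∧ p3 ∨ p1 ∧ ¬p1 ∨ p3 ∧ ¬p3) ∨ p1   — distribution
= ¬(p3 ∧ p3 ∨ p3 ∧ ¬p3) ∨ p1   — complement / identity
= ¬p3 ∨ p1   — distribution

¬p3 ∨ p1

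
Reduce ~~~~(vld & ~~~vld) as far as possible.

0

~~~~(vld & ~~~vld)
= ~~(vld & ~~~vld)
= vld & ~~~vld
= vld & ~vld
= 0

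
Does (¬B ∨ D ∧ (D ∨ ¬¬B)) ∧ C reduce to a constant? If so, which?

no

(¬B ∨ D ∧ (D ∨ ¬¬B)) ∧ C
= (¬B ∨ D ∧ (D ∨ B)) ∧ C   — double negation
= (¬B ∨ D) ∧ C   — absorption
This depends on B, C, D, so it is not a constant.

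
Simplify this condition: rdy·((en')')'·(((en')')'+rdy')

rdy·en'

rdy·((en')')'·(((en')')'+rdy')
= rdy·((en')')'   [absorption]
= rdy·en'   [double negation]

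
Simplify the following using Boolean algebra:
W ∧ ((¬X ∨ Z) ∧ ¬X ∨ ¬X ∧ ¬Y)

W ∧ ¬X

W ∧ ((¬X ∨ Z) ∧ ¬X ∨ ¬X ∧ ¬Y)
= W ∧ (¬X ∨ ¬X ∧ ¬Y)   (absorption)
= W ∧ ¬X   (absorption)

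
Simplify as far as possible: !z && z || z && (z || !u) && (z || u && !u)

!z && z || z && (z || !u) && (z || u && !u)
= !z && z || z && (z || !u) && z
= !z && z || z && z
= z

z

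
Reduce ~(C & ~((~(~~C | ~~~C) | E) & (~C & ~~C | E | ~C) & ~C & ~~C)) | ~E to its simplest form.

~C | ~E

~(C & ~((~(~~C | ~~~C) | E) & (~C & ~~C | E | ~C) & ~C & ~~C)) | ~E
= ~(C & ~((~C & ~~C | E) & (~C & ~~C | E | ~C) & ~C & ~~C)) | ~E
= ~(C & ~((~C & ~~C | E) & ~C & ~~C)) | ~E
= ~(C & ~(~C & ~~C)) | ~E
= ~(C & (C | ~C)) | ~E
= ~C | ~E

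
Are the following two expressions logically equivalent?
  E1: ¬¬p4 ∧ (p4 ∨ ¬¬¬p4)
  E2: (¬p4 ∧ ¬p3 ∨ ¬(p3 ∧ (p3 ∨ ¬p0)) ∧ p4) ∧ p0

E1: ¬¬p4 ∧ (p4 ∨ ¬¬¬p4)
    = ¬¬p4 ∧ (p4 ∨ ¬p4)   (double negation)
    = ¬¬p4   (complement / identity)
    = p4   (double negation)
E2: (¬p4 ∧ ¬p3 ∨ ¬(p3 ∧ (p3 ∨ ¬p0)) ∧ p4) ∧ p0
    = (¬p4 ∧ ¬p3 ∨ ¬p3 ∧ p4) ∧ p0   (absorption)
    = ¬p3 ∧ p0   (distribution)
These differ: at p0=0, p3=0, p4=1, E1 = 1 but E2 = 0.

No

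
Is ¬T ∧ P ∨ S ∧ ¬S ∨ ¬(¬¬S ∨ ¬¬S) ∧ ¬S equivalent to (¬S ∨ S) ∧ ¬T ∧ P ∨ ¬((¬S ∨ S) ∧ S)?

Yes

E1: ¬T ∧ P ∨ S ∧ ¬S ∨ ¬(¬¬S ∨ ¬¬S) ∧ ¬S
    = ¬T ∧ P ∨ S ∧ ¬S ∨ ¬¬¬S ∧ ¬S   [idempotence]
    = ¬T ∧ P ∨ S ∧ ¬S ∨ ¬S ∧ ¬S   [double negation]
    = ¬T ∧ P ∨ ¬S   [distribution]
E2: (¬S ∨ S) ∧ ¬T ∧ P ∨ ¬((¬S ∨ S) ∧ S)
    = ¬T ∧ P ∨ ¬((¬S ∨ S) ∧ S)   [complement / identity]
    = ¬T ∧ P ∨ ¬S   [complement / identity]
Both reduce to ¬T ∧ P ∨ ¬S, so they are equivalent.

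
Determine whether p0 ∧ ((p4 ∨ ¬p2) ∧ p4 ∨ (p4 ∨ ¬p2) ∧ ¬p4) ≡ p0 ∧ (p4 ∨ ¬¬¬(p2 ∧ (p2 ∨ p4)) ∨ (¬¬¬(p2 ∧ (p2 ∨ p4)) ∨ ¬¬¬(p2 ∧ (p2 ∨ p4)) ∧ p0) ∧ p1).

Yes

E1: p0 ∧ ((p4 ∨ ¬p2) ∧ p4 ∨ (p4 ∨ ¬p2) ∧ ¬p4)
    = p0 ∧ (p4 ∨ ¬p2)   (distribution)
E2: p0 ∧ (p4 ∨ ¬¬¬(p2 ∧ (p2 ∨ p4)) ∨ (¬¬¬(p2 ∧ (p2 ∨ p4)) ∨ ¬¬¬(p2 ∧ (p2 ∨ p4)) ∧ p0) ∧ p1)
    = p0 ∧ (p4 ∨ ¬¬¬(p2 ∧ (p2 ∨ p4)) ∨ ¬¬¬(p2 ∧ (p2 ∨ p4)) ∧ p1)   (absorption)
    = p0 ∧ (p4 ∨ ¬¬¬(p2 ∧ (p2 ∨ p4)))   (absorption)
    = p0 ∧ (p4 ∨ ¬(p2 ∧ (p2 ∨ p4)))   (double negation)
    = p0 ∧ (p4 ∨ ¬p2)   (absorption)
Both reduce to p0 ∧ (p4 ∨ ¬p2), so they are equivalent.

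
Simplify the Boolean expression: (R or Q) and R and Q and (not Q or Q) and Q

R and Q

(R or Q) and R and Q and (not Q or Q) and Q
= R and Q and (not Q or Q) and Q   (absorption)
= R and Q and Q   (complement / identity)
= R and Q   (idempotence)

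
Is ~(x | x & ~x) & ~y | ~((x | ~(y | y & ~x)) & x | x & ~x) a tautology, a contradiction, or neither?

neither

~(x | x & ~x) & ~y | ~((x | ~(y | y & ~x)) & x | x & ~x)
= ~(x | x & ~x) & ~y | ~((x | ~y) & x | x & ~x)   (absorption)
= ~(x | x & ~x) & ~y | ~(x | x & ~x)   (absorption)
= ~(x | x & ~x)   (absorption)
= ~x   (complement / identity)
This depends on x, so it is not a constant.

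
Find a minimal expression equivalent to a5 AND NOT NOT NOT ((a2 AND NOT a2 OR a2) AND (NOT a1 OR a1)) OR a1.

a5 AND NOT a2 OR a1

a5 AND NOT NOT NOT ((a2 AND NOT a2 OR a2) AND (NOT a1 OR a1)) OR a1
= a5 AND NOT ((a2 AND NOT a2 OR a2) AND (NOT a1 OR a1)) OR a1   — double negation
= a5 AND NOT (a2 AND (NOT a1 OR a1)) OR a1   — complement / identity
= a5 AND NOT a2 OR a1   — complement / identity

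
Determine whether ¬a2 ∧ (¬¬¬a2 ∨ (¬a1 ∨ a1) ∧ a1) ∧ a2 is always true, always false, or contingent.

¬a2 ∧ (¬¬¬a2 ∨ (¬a1 ∨ a1) ∧ a1) ∧ a2
= ¬a2 ∧ (¬a2 ∨ (¬a1 ∨ a1) ∧ a1) ∧ a2   [double negation]
= ¬a2 ∧ (¬a2 ∨ a1) ∧ a2   [complement / identity]
= ¬a2 ∧ a2   [absorption]
= False   [complement]

always false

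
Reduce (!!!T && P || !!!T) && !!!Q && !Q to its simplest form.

!T && !Q

(!!!T && P || !!!T) && !!!Q && !Q
= (!!!T && P || !!!T) && !Q && !Q
= !!!T && !Q && !Q
= !T && !Q && !Q
= !T && !Q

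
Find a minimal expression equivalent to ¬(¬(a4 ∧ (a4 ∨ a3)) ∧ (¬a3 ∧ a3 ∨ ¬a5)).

¬(¬(a4 ∧ (a4 ∨ a3)) ∧ (¬a3 ∧ a3 ∨ ¬a5))
= ¬(¬(a4 ∧ (a4 ∨ a3)) ∧ ¬a5)   [complement / identity]
= a4 ∧ (a4 ∨ a3) ∨ a5   [De Morgan]
= a4 ∨ a5   [absorption]

a4 ∨ a5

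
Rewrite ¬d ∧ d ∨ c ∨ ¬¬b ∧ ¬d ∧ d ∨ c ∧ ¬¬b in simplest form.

c

¬d ∧ d ∨ c ∨ ¬¬b ∧ ¬d ∧ d ∨ c ∧ ¬¬b
= ¬d ∧ d ∨ c ∨ (¬d ∧ d ∨ c) ∧ ¬¬b   — distribution
= ¬d ∧ d ∨ c ∨ (¬d ∧ d ∨ c) ∧ b   — double negation
= ¬d ∧ d ∨ c   — absorption
= c   — complement / identity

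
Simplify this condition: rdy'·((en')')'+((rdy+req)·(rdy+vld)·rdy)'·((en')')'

rdy'·((en')')'+((rdy+req)·(rdy+vld)·rdy)'·((en')')'
= rdy'·((en')')'+((rdy+req)·rdy)'·((en')')'   — absorption
= rdy'·((en')')'+rdy'·((en')')'   — absorption
= rdy'·((en')')'   — idempotence
= rdy'·en'   — double negation

rdy'·en'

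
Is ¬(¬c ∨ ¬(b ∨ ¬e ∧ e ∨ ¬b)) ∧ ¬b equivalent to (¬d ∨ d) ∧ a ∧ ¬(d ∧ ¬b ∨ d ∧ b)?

E1: ¬(¬c ∨ ¬(b ∨ ¬e ∧ e ∨ ¬b)) ∧ ¬b
    = ¬(¬c ∨ ¬(b ∨ ¬b)) ∧ ¬b   (complement / identity)
    = c ∧ (b ∨ ¬b) ∧ ¬b   (De Morgan)
    = c ∧ ¬b   (complement / identity)
E2: (¬d ∨ d) ∧ a ∧ ¬(d ∧ ¬b ∨ d ∧ b)
    = a ∧ ¬(d ∧ ¬b ∨ d ∧ b)   (complement / identity)
    = a ∧ ¬d   (distribution)
These differ: at a=1, b=1, c=0, d=0, e=0, E1 = 0 but E2 = 1.

No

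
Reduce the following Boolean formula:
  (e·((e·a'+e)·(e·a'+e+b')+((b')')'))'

e'

(e·((e·a'+e)·(e·a'+e+b')+((b')')'))'
= (e·(e·a'+e+((b')')'))'   (absorption)
= (e·(e+((b')')'))'   (absorption)
= (e·(e+b'))'   (double negation)
= e'   (absorption)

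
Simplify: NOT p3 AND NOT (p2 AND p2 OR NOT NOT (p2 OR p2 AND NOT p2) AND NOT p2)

NOT p3 AND NOT p2

NOT p3 AND NOT (p2 AND p2 OR NOT NOT (p2 OR p2 AND NOT p2) AND NOT p2)
= NOT p3 AND NOT (p2 AND p2 OR NOT NOT p2 AND NOT p2)   [complement / identity]
= NOT p3 AND NOT (p2 AND p2 OR p2 AND NOT p2)   [double negation]
= NOT p3 AND NOT p2   [distribution]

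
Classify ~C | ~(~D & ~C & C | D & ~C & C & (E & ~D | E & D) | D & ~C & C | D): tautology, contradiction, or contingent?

contingent

~C | ~(~D & ~C & C | D & ~C & C & (E & ~D | E & D) | D & ~C & C | D)
= ~C | ~(~D & ~C & C | D & ~C & C & E | D & ~C & C | D)
= ~C | ~(~D & ~C & C | D & ~C & C | D)
= ~C | ~(~C & C | D)
= ~C | ~D
This depends on C, D, so it is not a constant.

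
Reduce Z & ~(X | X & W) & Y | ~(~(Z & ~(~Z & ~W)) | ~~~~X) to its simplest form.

Z & ~X

Z & ~(X | X & W) & Y | ~(~(Z & ~(~Z & ~W)) | ~~~~X)
= Z & ~X & Y | ~(~(Z & ~(~Z & ~W)) | ~~~~X)   (absorption)
= Z & ~X & Y | Z & ~(~Z & ~W) & ~~~X   (De Morgan)
= Z & ~X & Y | Z & (Z | W) & ~~~X   (De Morgan)
= Z & ~X & Y | Z & ~~~X   (absorption)
= Z & ~X & Y | Z & ~X   (double negation)
= Z & ~X   (absorption)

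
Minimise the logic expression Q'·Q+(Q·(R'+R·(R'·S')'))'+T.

Q'+T

Q'·Q+(Q·(R'+R·(R'·S')'))'+T
= (Q·(R'+R·(R'·S')'))'+T   — complement / identity
= (Q·(R'+R·(R+S)))'+T   — De Morgan
= (Q·(R'+R))'+T   — absorption
= Q'+T   — complement / identity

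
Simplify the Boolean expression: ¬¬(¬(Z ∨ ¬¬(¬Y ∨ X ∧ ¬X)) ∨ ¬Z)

¬Z

¬¬(¬(Z ∨ ¬¬(¬Y ∨ X ∧ ¬X)) ∨ ¬Z)
= ¬¬(¬(Z ∨ ¬Y ∨ X ∧ ¬X) ∨ ¬Z)   [double negation]
= ¬((Z ∨ ¬Y ∨ X ∧ ¬X) ∧ Z)   [De Morgan]
= ¬((Z ∨ ¬Y) ∧ Z)   [complement / identity]
= ¬Z   [absorption]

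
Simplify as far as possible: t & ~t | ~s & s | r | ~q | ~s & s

r | ~q

t & ~t | ~s & s | r | ~q | ~s & s
= t & ~t | r | ~q | ~s & s   (complement / identity)
= t & ~t | r | ~q   (complement / identity)
= r | ~q   (complement / identity)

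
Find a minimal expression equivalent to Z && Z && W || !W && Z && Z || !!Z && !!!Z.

Z && Z && W || !W && Z && Z || !!Z && !!!Z
= Z && Z || !!Z && !!!Z   (distribution)
= Z && Z || !!Z && !Z   (double negation)
= Z && Z || Z && !Z   (double negation)
= Z   (distribution)

Z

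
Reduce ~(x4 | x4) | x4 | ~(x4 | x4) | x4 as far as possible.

1

~(x4 | x4) | x4 | ~(x4 | x4) | x4
= ~(x4 | x4) | x4   (idempotence)
= ~x4 | x4   (idempotence)
= 1   (complement)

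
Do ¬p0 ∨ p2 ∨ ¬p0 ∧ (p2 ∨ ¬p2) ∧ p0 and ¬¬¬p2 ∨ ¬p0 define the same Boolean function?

E1: ¬p0 ∨ p2 ∨ ¬p0 ∧ (p2 ∨ ¬p2) ∧ p0
    = ¬p0 ∨ p2 ∨ ¬p0 ∧ p0   (complement / identity)
    = ¬p0 ∨ p2   (complement / identity)
E2: ¬¬¬p2 ∨ ¬p0
    = ¬p2 ∨ ¬p0   (double negation)
These differ: at p0=1, p2=0, E1 = 0 but E2 = 1.

No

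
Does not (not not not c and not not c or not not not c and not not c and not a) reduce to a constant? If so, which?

not (not not not c and not not c or not not not c and not not c and not a)
= not (not not not c and not not c)   [absorption]
= not not c or not c   [De Morgan]
= c or not c   [double negation]
= True   [complement]

yes, True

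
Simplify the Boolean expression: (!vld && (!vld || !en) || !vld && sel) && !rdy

(!vld && (!vld || !en) || !vld && sel) && !rdy
= (!vld || !vld && sel) && !rdy   (absorption)
= !vld && !rdy   (absorption)

!vld && !rdy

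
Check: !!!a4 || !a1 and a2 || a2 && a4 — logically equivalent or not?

No

E1: !!!a4 || !a1
    = !a4 || !a1   [double negation]
E2: a2 || a2 && a4
    = a2   [absorption]
These differ: at a1=0, a2=0, a4=0, E1 = 1 but E2 = 0.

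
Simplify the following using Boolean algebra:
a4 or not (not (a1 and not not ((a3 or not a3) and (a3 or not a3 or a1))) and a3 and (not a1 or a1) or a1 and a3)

a4 or not (not (a1 and not not ((a3 or not a3) and (a3 or not a3 or a1))) and a3 and (not a1 or a1) or a1 and a3)
= a4 or not (not (a1 and (a3 or not a3) and (a3 or not a3 or a1)) and a3 and (not a1 or a1) or a1 and a3)   — double negation
= a4 or not (not (a1 and (a3 or not a3)) and a3 and (not a1 or a1) or a1 and a3)   — absorption
= a4 or not (not a1 and a3 and (not a1 or a1) or a1 and a3)   — complement / identity
= a4 or not (not a1 and a3 or a1 and a3)   — complement / identity
= a4 or not a3   — distribution

a4 or not a3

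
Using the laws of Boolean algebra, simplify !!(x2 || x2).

!!(x2 || x2)
= !!x2
= x2

x2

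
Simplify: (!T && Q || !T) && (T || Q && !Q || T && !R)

false

(!T && Q || !T) && (T || Q && !Q || T && !R)
= (!T && Q || !T) && (T || T && !R)   (complement / identity)
= !T && (T || T && !R)   (absorption)
= !T && T   (absorption)
= false   (complement)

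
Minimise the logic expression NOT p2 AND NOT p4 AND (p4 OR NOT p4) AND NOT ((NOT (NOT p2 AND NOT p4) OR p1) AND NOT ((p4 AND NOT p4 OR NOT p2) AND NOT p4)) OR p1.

NOT p2 AND NOT p4 AND (p4 OR NOT p4) AND NOT ((NOT (NOT p2 AND NOT p4) OR p1) AND NOT ((p4 AND NOT p4 OR NOT p2) AND NOT p4)) OR p1
= NOT p2 AND NOT p4 AND NOT ((NOT (NOT p2 AND NOT p4) OR p1) AND NOT ((p4 AND NOT p4 OR NOT p2) AND NOT p4)) OR p1
= NOT p2 AND NOT p4 AND NOT ((NOT (NOT p2 AND NOT p4) OR p1) AND NOT (NOT p2 AND NOT p4)) OR p1
= NOT p2 AND NOT p4 AND NOT NOT (NOT p2 AND NOT p4) OR p1
= NOT p2 AND NOT p4 AND NOT p2 AND NOT p4 OR p1
= NOT p2 AND NOT p4 OR p1

NOT p2 AND NOT p4 OR p1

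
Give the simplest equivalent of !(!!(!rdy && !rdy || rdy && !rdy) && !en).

!(!!(!rdy && !rdy || rdy && !rdy) && !en)
= !(!rdy && !rdy || rdy && !rdy) || en   [De Morgan]
= !!rdy || en   [distribution]
= rdy || en   [double negation]

rdy || en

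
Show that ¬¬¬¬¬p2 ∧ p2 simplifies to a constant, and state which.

¬¬¬¬¬p2 ∧ p2
= ¬¬¬p2 ∧ p2
= ¬p2 ∧ p2
= False

False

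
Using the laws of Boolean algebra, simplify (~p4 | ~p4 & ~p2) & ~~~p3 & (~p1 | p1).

~p4 & ~p3

(~p4 | ~p4 & ~p2) & ~~~p3 & (~p1 | p1)
= ~p4 & ~~~p3 & (~p1 | p1)   [absorption]
= ~p4 & ~p3 & (~p1 | p1)   [double negation]
= ~p4 & ~p3   [complement / identity]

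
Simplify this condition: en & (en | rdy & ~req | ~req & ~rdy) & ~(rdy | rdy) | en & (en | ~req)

en

en & (en | rdy & ~req | ~req & ~rdy) & ~(rdy | rdy) | en & (en | ~req)
= en & (en | ~req) & ~(rdy | rdy) | en & (en | ~req)
= en & (en | ~req) & ~rdy | en & (en | ~req)
= ((en | ~req) & ~rdy | en | ~req) & en
= (en | ~req) & en
= en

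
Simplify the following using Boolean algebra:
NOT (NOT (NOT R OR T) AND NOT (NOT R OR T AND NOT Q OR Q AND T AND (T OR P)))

NOT R OR T

NOT (NOT (NOT R OR T) AND NOT (NOT R OR T AND NOT Q OR Q AND T AND (T OR P)))
= NOT (NOT (NOT R OR T) AND NOT (NOT R OR T AND NOT Q OR Q AND T))
= NOT (NOT (NOT R OR T) AND NOT (NOT R OR T))
= NOT NOT (NOT R OR T)
= NOT R OR T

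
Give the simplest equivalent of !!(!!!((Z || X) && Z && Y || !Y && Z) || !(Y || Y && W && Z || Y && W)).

!Z || !Y

!!(!!!((Z || X) && Z && Y || !Y && Z) || !(Y || Y && W && Z || Y && W))
= !!(!!!((Z || X) && Z && Y || !Y && Z) || !(Y || Y && W))
= !!(!((Z || X) && Z && Y || !Y && Z) || !(Y || Y && W))
= !!(!(Z && Y || !Y && Z) || !(Y || Y && W))
= !!(!(Z && Y || !Y && Z) || !Y)
= !(Z && Y || !Y && Z) || !Y
= !Z || !Y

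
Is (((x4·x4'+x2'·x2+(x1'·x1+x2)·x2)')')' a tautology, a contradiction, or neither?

neither

(((x4·x4'+x2'·x2+(x1'·x1+x2)·x2)')')'
= (((x2'·x2+(x1'·x1+x2)·x2)')')'
= (((x2'·x2+x2·x2)')')'
= ((x2')')'
= x2'
This depends on x2, so it is not a constant.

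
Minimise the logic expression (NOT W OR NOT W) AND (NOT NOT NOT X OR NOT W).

NOT W

(NOT W OR NOT W) AND (NOT NOT NOT X OR NOT W)
= NOT W AND NOT NOT NOT X OR NOT W
= NOT W AND NOT X OR NOT W
= NOT W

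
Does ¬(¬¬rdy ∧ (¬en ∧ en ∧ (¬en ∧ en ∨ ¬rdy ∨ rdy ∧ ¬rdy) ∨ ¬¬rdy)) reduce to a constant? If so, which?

¬(¬¬rdy ∧ (¬en ∧ en ∧ (¬en ∧ en ∨ ¬rdy ∨ rdy ∧ ¬rdy) ∨ ¬¬rdy))
= ¬(¬¬rdy ∧ (¬en ∧ en ∧ (¬en ∧ en ∨ ¬rdy) ∨ ¬¬rdy))   (complement / identity)
= ¬(¬¬rdy ∧ (¬en ∧ en ∨ ¬¬rdy))   (absorption)
= ¬(¬¬rdy ∧ ¬¬rdy)   (complement / identity)
= ¬¬¬rdy   (idempotence)
= ¬rdy   (double negation)
This depends on rdy, so it is not a constant.

no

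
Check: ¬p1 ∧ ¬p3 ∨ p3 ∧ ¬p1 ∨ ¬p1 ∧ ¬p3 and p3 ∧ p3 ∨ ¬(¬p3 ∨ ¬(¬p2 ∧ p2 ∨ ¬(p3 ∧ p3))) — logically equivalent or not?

No

E1: ¬p1 ∧ ¬p3 ∨ p3 ∧ ¬p1 ∨ ¬p1 ∧ ¬p3
    = ¬p1 ∨ ¬p1 ∧ ¬p3
    = ¬p1
E2: p3 ∧ p3 ∨ ¬(¬p3 ∨ ¬(¬p2 ∧ p2 ∨ ¬(p3 ∧ p3)))
    = p3 ∧ p3 ∨ p3 ∧ (¬p2 ∧ p2 ∨ ¬(p3 ∧ p3))
    = p3 ∧ p3 ∨ p3 ∧ ¬(p3 ∧ p3)
    = p3 ∧ p3 ∨ p3 ∧ ¬p3
    = p3
These differ: at p1=0, p2=0, p3=0, E1 = 1 but E2 = 0.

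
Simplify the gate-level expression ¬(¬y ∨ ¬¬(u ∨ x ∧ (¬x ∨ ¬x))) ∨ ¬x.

¬(¬y ∨ ¬¬(u ∨ x ∧ (¬x ∨ ¬x))) ∨ ¬x
= ¬(¬y ∨ ¬¬(u ∨ x ∧ ¬x)) ∨ ¬x
= y ∧ ¬(u ∨ x ∧ ¬x) ∨ ¬x
= y ∧ ¬u ∨ ¬x

y ∧ ¬u ∨ ¬x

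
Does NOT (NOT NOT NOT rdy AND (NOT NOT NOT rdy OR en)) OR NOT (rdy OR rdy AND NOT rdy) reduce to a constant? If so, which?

NOT (NOT NOT NOT rdy AND (NOT NOT NOT rdy OR en)) OR NOT (rdy OR rdy AND NOT rdy)
= NOT (NOT NOT NOT rdy AND (NOT NOT NOT rdy OR en)) OR NOT rdy   [complement / identity]
= NOT NOT NOT NOT rdy OR NOT rdy   [absorption]
= NOT NOT rdy OR NOT rdy   [double negation]
= rdy OR NOT rdy   [double negation]
= TRUE   [complement]

yes, True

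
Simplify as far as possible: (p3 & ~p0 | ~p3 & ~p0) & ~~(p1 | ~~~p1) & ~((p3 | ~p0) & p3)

~p0 & ~p3

(p3 & ~p0 | ~p3 & ~p0) & ~~(p1 | ~~~p1) & ~((p3 | ~p0) & p3)
= ~p0 & ~~(p1 | ~~~p1) & ~((p3 | ~p0) & p3)
= ~p0 & (p1 | ~~~p1) & ~((p3 | ~p0) & p3)
= ~p0 & (p1 | ~~~p1) & ~p3
= ~p0 & (p1 | ~p1) & ~p3
= ~p0 & ~p3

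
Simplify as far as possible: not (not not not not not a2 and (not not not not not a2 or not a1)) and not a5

not (not not not not not a2 and (not not not not not a2 or not a1)) and not a5
= not not not not not not a2 and not a5   (absorption)
= not not not not a2 and not a5   (double negation)
= not not a2 and not a5   (double negation)
= a2 and not a5   (double negation)

a2 and not a5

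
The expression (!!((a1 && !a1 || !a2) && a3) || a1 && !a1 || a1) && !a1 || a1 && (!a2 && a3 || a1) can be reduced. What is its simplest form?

(!!((a1 && !a1 || !a2) && a3) || a1 && !a1 || a1) && !a1 || a1 && (!a2 && a3 || a1)
= (!!((a1 && !a1 || !a2) && a3) || a1) && !a1 || a1 && (!a2 && a3 || a1)   [complement / identity]
= ((a1 && !a1 || !a2) && a3 || a1) && !a1 || a1 && (!a2 && a3 || a1)   [double negation]
= (!a2 && a3 || a1) && !a1 || a1 && (!a2 && a3 || a1)   [complement / identity]
= !a2 && a3 || a1   [distribution]

!a2 && a3 || a1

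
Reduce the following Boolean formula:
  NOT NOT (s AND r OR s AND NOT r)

s

NOT NOT (s AND r OR s AND NOT r)
= NOT NOT s   — distribution
= s   — double negation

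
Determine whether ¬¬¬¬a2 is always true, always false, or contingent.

contingent

¬¬¬¬a2
= ¬¬a2   [double negation]
= a2   [double negation]
This depends on a2, so it is not a constant.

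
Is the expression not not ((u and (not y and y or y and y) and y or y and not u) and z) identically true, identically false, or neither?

neither

not not ((u and (not y and y or y and y) and y or y and not u) and z)
= not not ((u and y and y or y and not u) and z)   [distribution]
= not not ((u and y or y and not u) and z)   [idempotence]
= not not (y and z)   [distribution]
= y and z   [double negation]
This depends on y, z, so it is not a constant.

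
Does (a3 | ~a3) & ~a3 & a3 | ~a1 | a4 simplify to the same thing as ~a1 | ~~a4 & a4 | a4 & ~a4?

Yes

E1: (a3 | ~a3) & ~a3 & a3 | ~a1 | a4
    = ~a3 & a3 | ~a1 | a4   [complement / identity]
    = ~a1 | a4   [complement / identity]
E2: ~a1 | ~~a4 & a4 | a4 & ~a4
    = ~a1 | a4 & a4 | a4 & ~a4   [double negation]
    = ~a1 | a4   [distribution]
Both reduce to ~a1 | a4, so they are equivalent.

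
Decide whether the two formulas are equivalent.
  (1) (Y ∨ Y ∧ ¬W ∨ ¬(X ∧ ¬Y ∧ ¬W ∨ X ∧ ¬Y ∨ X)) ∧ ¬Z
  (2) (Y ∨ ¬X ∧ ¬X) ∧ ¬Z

Yes

E1: (Y ∨ Y ∧ ¬W ∨ ¬(X ∧ ¬Y ∧ ¬W ∨ X ∧ ¬Y ∨ X)) ∧ ¬Z
    = (Y ∨ ¬(X ∧ ¬Y ∧ ¬W ∨ X ∧ ¬Y ∨ X)) ∧ ¬Z
    = (Y ∨ ¬(X ∧ ¬Y ∨ X)) ∧ ¬Z
    = (Y ∨ ¬X) ∧ ¬Z
E2: (Y ∨ ¬X ∧ ¬X) ∧ ¬Z
    = (Y ∨ ¬X) ∧ ¬Z
Both reduce to (Y ∨ ¬X) ∧ ¬Z, so they are equivalent.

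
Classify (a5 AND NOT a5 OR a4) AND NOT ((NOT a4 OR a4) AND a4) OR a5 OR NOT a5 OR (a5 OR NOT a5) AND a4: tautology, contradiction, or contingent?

tautology

(a5 AND NOT a5 OR a4) AND NOT ((NOT a4 OR a4) AND a4) OR a5 OR NOT a5 OR (a5 OR NOT a5) AND a4
= (a5 AND NOT a5 OR a4) AND NOT a4 OR a5 OR NOT a5 OR (a5 OR NOT a5) AND a4   [complement / identity]
= a4 AND NOT a4 OR a5 OR NOT a5 OR (a5 OR NOT a5) AND a4   [complement / identity]
= a5 OR NOT a5 OR (a5 OR NOT a5) AND a4   [complement / identity]
= a5 OR NOT a5   [absorption]
= TRUE   [complement]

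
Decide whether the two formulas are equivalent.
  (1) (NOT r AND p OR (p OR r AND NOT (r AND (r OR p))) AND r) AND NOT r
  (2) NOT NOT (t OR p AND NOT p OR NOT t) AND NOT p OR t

No

E1: (NOT r AND p OR (p OR r AND NOT (r AND (r OR p))) AND r) AND NOT r
    = (NOT r AND p OR (p OR r AND NOT r) AND r) AND NOT r
    = (NOT r AND p OR p AND r) AND NOT r
    = p AND NOT r
E2: NOT NOT (t OR p AND NOT p OR NOT t) AND NOT p OR t
    = NOT NOT (t OR NOT t) AND NOT p OR t
    = (t OR NOT t) AND NOT p OR t
    = NOT p OR t
These differ: at p=0, r=1, t=0, E1 = 0 but E2 = 1.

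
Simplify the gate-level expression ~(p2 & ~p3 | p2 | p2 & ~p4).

~p2

~(p2 & ~p3 | p2 | p2 & ~p4)
= ~(p2 & ~p3 | p2)   — absorption
= ~p2   — absorption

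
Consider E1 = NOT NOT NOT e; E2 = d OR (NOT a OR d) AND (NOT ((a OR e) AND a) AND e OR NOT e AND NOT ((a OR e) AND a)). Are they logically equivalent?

No

E1: NOT NOT NOT e
    = NOT e
E2: d OR (NOT a OR d) AND (NOT ((a OR e) AND a) AND e OR NOT e AND NOT ((a OR e) AND a))
    = d OR (NOT a OR d) AND NOT ((a OR e) AND a)
    = d OR (NOT a OR d) AND NOT a
    = d OR NOT a
These differ: at a=1, d=1, e=1, E1 = 0 but E2 = 1.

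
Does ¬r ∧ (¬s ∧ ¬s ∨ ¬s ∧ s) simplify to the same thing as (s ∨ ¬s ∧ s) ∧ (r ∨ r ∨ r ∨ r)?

E1: ¬r ∧ (¬s ∧ ¬s ∨ ¬s ∧ s)
    = ¬r ∧ ¬s   (distribution)
E2: (s ∨ ¬s ∧ s) ∧ (r ∨ r ∨ r ∨ r)
    = s ∧ (r ∨ r ∨ r ∨ r)   (complement / identity)
    = s ∧ (r ∨ r)   (idempotence)
    = s ∧ r   (idempotence)
These differ: at r=0, s=0, E1 = 1 but E2 = 0.

No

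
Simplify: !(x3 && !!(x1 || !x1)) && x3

!(x3 && !!(x1 || !x1)) && x3
= !(x3 && (x1 || !x1)) && x3   [double negation]
= !x3 && x3   [complement / identity]
= false   [complement]

false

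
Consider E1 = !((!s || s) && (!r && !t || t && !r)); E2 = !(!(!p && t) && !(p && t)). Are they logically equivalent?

No

E1: !((!s || s) && (!r && !t || t && !r))
    = !((!s || s) && !r)   (distribution)
    = !!r   (complement / identity)
    = r   (double negation)
E2: !(!(!p && t) && !(p && t))
    = !p && t || p && t   (De Morgan)
    = t   (distribution)
These differ: at p=0, r=0, s=0, t=1, E1 = 0 but E2 = 1.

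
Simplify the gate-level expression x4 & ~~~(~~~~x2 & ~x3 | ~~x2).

x4 & ~x2

x4 & ~~~(~~~~x2 & ~x3 | ~~x2)
= x4 & ~~~(~~x2 & ~x3 | ~~x2)   — double negation
= x4 & ~(~~x2 & ~x3 | ~~x2)   — double negation
= x4 & ~~~x2   — absorption
= x4 & ~x2   — double negation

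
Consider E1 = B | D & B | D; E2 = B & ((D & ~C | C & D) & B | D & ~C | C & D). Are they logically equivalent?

No

E1: B | D & B | D
    = B | D   — absorption
E2: B & ((D & ~C | C & D) & B | D & ~C | C & D)
    = B & (D & ~C | C & D)   — absorption
    = B & D   — distribution
These differ: at B=1, C=0, D=0, E1 = 1 but E2 = 0.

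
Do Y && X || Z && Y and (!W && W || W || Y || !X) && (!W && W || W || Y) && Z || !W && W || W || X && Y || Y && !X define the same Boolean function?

E1: Y && X || Z && Y
    = Y && (X || Z)
E2: (!W && W || W || Y || !X) && (!W && W || W || Y) && Z || !W && W || W || X && Y || Y && !X
    = (!W && W || W || Y) && Z || !W && W || W || X && Y || Y && !X
    = (!W && W || W || Y) && Z || !W && W || W || Y
    = !W && W || W || Y
    = W || Y
These differ: at W=1, X=0, Y=0, Z=0, E1 = 0 but E2 = 1.

No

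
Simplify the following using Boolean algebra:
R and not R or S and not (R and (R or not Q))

S and not R

R and not R or S and not (R and (R or not Q))
= S and not (R and (R or not Q))   — complement / identity
= S and not R   — absorption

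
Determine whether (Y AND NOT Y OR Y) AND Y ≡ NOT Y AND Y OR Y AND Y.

E1: (Y AND NOT Y OR Y) AND Y
    = Y AND Y
    = Y
E2: NOT Y AND Y OR Y AND Y
    = Y
Both reduce to Y, so they are equivalent.

Yes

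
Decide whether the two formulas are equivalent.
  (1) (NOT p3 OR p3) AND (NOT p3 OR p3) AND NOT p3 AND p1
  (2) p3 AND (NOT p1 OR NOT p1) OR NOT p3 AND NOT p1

E1: (NOT p3 OR p3) AND (NOT p3 OR p3) AND NOT p3 AND p1
    = (NOT p3 OR p3) AND NOT p3 AND p1   [complement / identity]
    = NOT p3 AND p1   [complement / identity]
E2: p3 AND (NOT p1 OR NOT p1) OR NOT p3 AND NOT p1
    = p3 AND NOT p1 OR NOT p3 AND NOT p1   [idempotence]
    = NOT p1   [distribution]
These differ: at p1=0, p3=0, E1 = 0 but E2 = 1.

No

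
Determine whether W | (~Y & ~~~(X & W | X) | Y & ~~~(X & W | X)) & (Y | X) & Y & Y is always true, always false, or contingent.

contingent

W | (~Y & ~~~(X & W | X) | Y & ~~~(X & W | X)) & (Y | X) & Y & Y
= W | (~Y | Y) & ~~~(X & W | X) & (Y | X) & Y & Y   — distribution
= W | ~~~(X & W | X) & (Y | X) & Y & Y   — complement / identity
= W | ~~~X & (Y | X) & Y & Y   — absorption
= W | ~~~X & (Y | X) & Y   — idempotence
= W | ~X & (Y | X) & Y   — double negation
= W | ~X & Y   — absorption
This depends on W, X, Y, so it is not a constant.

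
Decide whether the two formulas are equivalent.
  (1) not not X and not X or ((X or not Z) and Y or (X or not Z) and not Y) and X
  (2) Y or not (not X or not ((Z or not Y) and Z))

E1: not not X and not X or ((X or not Z) and Y or (X or not Z) and not Y) and X
    = not not X and not X or (X or not Z) and X   — distribution
    = X and not X or (X or not Z) and X   — double negation
    = (X or not Z) and X   — complement / identity
    = X   — absorption
E2: Y or not (not X or not ((Z or not Y) and Z))
    = Y or X and (Z or not Y) and Z   — De Morgan
    = Y or X and Z   — absorption
These differ: at X=0, Y=1, Z=0, E1 = 0 but E2 = 1.

No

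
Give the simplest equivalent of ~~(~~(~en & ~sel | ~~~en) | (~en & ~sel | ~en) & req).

~en

~~(~~(~en & ~sel | ~~~en) | (~en & ~sel | ~en) & req)
= ~~(~en & ~sel | ~~~en | (~en & ~sel | ~en) & req)   (double negation)
= ~~(~en & ~sel | ~en | (~en & ~sel | ~en) & req)   (double negation)
= ~~(~en & ~sel | ~en)   (absorption)
= ~~~en   (absorption)
= ~en   (double negation)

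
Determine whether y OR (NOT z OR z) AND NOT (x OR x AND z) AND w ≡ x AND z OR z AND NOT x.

No

E1: y OR (NOT z OR z) AND NOT (x OR x AND z) AND w
    = y OR NOT (x OR x AND z) AND w   — complement / identity
    = y OR NOT x AND w   — absorption
E2: x AND z OR z AND NOT x
    = z   — distribution
These differ: at w=0, x=1, y=1, z=0, E1 = 1 but E2 = 0.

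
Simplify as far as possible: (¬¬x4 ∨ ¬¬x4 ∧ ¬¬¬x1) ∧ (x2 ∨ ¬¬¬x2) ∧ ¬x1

x4 ∧ ¬x1

(¬¬x4 ∨ ¬¬x4 ∧ ¬¬¬x1) ∧ (x2 ∨ ¬¬¬x2) ∧ ¬x1
= (¬¬x4 ∨ ¬¬x4 ∧ ¬¬¬x1) ∧ (x2 ∨ ¬x2) ∧ ¬x1   [double negation]
= (¬¬x4 ∨ ¬¬x4 ∧ ¬x1) ∧ (x2 ∨ ¬x2) ∧ ¬x1   [double negation]
= ¬¬x4 ∧ (x2 ∨ ¬x2) ∧ ¬x1   [absorption]
= ¬¬x4 ∧ ¬x1   [complement / identity]
= x4 ∧ ¬x1   [double negation]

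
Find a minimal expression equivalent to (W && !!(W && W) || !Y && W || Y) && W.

(W && !!(W && W) || !Y && W || Y) && W
= (W && W && W || !Y && W || Y) && W   — double negation
= (W && W || !Y && W || Y) && W   — idempotence
= (W && (W || !Y) || Y) && W   — distribution
= (W || Y) && W   — absorption
= W   — absorption

W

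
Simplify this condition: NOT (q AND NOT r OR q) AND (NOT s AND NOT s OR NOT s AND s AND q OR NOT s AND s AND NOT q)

NOT q AND NOT s

NOT (q AND NOT r OR q) AND (NOT s AND NOT s OR NOT s AND s AND q OR NOT s AND s AND NOT q)
= NOT (q AND NOT r OR q) AND (NOT s AND NOT s OR NOT s AND s)
= NOT q AND (NOT s AND NOT s OR NOT s AND s)
= NOT q AND NOT s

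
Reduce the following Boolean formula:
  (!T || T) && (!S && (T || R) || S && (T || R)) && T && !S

T && !S

(!T || T) && (!S && (T || R) || S && (T || R)) && T && !S
= (!T || T) && (T || R) && T && !S   (distribution)
= (T || R) && T && !S   (complement / identity)
= T && !S   (absorption)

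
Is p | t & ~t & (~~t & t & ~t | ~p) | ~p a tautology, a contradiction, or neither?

tautology

p | t & ~t & (~~t & t & ~t | ~p) | ~p
= p | t & ~t & (t & t & ~t | ~p) | ~p
= p | t & ~t & (t & ~t | ~p) | ~p
= p | t & ~t | ~p
= p | ~p
= 1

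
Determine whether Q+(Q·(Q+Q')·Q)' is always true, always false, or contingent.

Q+(Q·(Q+Q')·Q)'
= Q+(Q·Q)'
= Q+Q'
= 1

always true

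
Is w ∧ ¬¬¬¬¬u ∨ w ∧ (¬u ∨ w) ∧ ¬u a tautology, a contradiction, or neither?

w ∧ ¬¬¬¬¬u ∨ w ∧ (¬u ∨ w) ∧ ¬u
= w ∧ ¬¬¬u ∨ w ∧ (¬u ∨ w) ∧ ¬u
= w ∧ ¬u ∨ w ∧ (¬u ∨ w) ∧ ¬u
= w ∧ ¬u ∨ w ∧ ¬u
= w ∧ ¬u
This depends on u, w, so it is not a constant.

neither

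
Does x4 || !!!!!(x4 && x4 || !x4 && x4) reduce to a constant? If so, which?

yes, True

x4 || !!!!!(x4 && x4 || !x4 && x4)
= x4 || !!!(x4 && x4 || !x4 && x4)   — double negation
= x4 || !!!x4   — distribution
= x4 || !x4   — double negation
= true   — complement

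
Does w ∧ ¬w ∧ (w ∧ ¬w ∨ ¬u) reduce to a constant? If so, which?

yes, False

w ∧ ¬w ∧ (w ∧ ¬w ∨ ¬u)
= w ∧ ¬w
= False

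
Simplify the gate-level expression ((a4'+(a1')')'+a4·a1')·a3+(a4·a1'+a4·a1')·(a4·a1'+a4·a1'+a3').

((a4'+(a1')')'+a4·a1')·a3+(a4·a1'+a4·a1')·(a4·a1'+a4·a1'+a3')
= (a4·a1'+a4·a1')·a3+(a4·a1'+a4·a1')·(a4·a1'+a4·a1'+a3')   (De Morgan)
= (a4·a1'+a4·a1')·a3+a4·a1'+a4·a1'   (absorption)
= a4·a1'+a4·a1'   (absorption)
= a4·(a1'+a1')   (distribution)
= a4·a1'   (idempotence)

a4·a1'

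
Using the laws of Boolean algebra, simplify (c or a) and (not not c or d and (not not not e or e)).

(c or a) and (not not c or d and (not not not e or e))
= (c or a) and (not not c or d and (not e or e))   [double negation]
= (c or a) and (not not c or d)   [complement / identity]
= (c or a) and (c or d)   [double negation]
= c or a and d   [distribution]

c or a and d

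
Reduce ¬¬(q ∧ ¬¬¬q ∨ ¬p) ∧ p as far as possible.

¬¬(q ∧ ¬¬¬q ∨ ¬p) ∧ p
= ¬¬(q ∧ ¬q ∨ ¬p) ∧ p   (double negation)
= ¬¬¬p ∧ p   (complement / identity)
= ¬p ∧ p   (double negation)
= False   (complement)

False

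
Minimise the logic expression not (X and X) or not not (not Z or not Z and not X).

not (X and X) or not not (not Z or not Z and not X)
= not X or not not (not Z or not Z and not X)
= not X or not not not Z
= not X or not Z

not X or not Z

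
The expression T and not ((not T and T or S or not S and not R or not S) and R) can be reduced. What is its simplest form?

T and not R

T and not ((not T and T or S or not S and not R or not S) and R)
= T and not ((not T and T or S or not S) and R)   — absorption
= T and not ((S or not S) and R)   — complement / identity
= T and not R   — complement / identity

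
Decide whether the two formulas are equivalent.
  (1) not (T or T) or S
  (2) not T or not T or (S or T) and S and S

E1: not (T or T) or S
    = not T or S   [idempotence]
E2: not T or not T or (S or T) and S and S
    = not T or not T or S and S   [absorption]
    = not T or not T or S   [idempotence]
    = not T or S   [idempotence]
Both reduce to not T or S, so they are equivalent.

Yes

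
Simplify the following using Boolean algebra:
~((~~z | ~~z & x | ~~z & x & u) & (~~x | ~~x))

~((~~z | ~~z & x | ~~z & x & u) & (~~x | ~~x))
= ~((~~z | ~~z & x | ~~z & x & u) & ~~x)   [idempotence]
= ~((~~z | ~~z & x) & ~~x)   [absorption]
= ~(~~z & ~~x)   [absorption]
= ~z | ~x   [De Morgan]

~z | ~x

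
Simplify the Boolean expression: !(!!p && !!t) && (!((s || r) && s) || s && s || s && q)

!p || !t

!(!!p && !!t) && (!((s || r) && s) || s && s || s && q)
= !(!!p && !!t) && (!((s || r) && s) || s && (s || q))
= !(!!p && !!t) && (!((s || r) && s) || s)
= (!p || !t) && (!((s || r) && s) || s)
= (!p || !t) && (!s || s)
= !p || !t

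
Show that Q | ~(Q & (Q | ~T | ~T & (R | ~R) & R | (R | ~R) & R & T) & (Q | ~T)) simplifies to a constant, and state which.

1

Q | ~(Q & (Q | ~T | ~T & (R | ~R) & R | (R | ~R) & R & T) & (Q | ~T))
= Q | ~(Q & (Q | ~T | (R | ~R) & R) & (Q | ~T))   (distribution)
= Q | ~(Q & (Q | ~T | R) & (Q | ~T))   (complement / identity)
= Q | ~(Q & (Q | ~T))   (absorption)
= Q | ~Q   (absorption)
= 1   (complement)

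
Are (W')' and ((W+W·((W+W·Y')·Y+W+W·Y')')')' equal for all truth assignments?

Yes

E1: (W')'
    = W   — double negation
E2: ((W+W·((W+W·Y')·Y+W+W·Y')')')'
    = ((W+W·(W+W·Y')')')'   — absorption
    = ((W+W·W')')'   — absorption
    = (W')'   — complement / identity
    = W   — double negation
Both reduce to W, so they are equivalent.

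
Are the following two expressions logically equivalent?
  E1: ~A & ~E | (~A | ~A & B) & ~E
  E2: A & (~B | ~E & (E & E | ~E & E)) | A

No

E1: ~A & ~E | (~A | ~A & B) & ~E
    = ~A & ~E | ~A & ~E
    = ~A & ~E
E2: A & (~B | ~E & (E & E | ~E & E)) | A
    = A & (~B | ~E & E) | A
    = A & ~B | A
    = A
These differ: at A=1, B=0, E=0, E1 = 0 but E2 = 1.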